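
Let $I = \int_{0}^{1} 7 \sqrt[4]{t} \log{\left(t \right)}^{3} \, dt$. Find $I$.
$- \frac{10752}{625}$

Consider the simpler parametrised integral
$$J(a) = \int_{0}^{1} 7 t^{a} \, dt = \frac{7}{a + 1}.$$

Differentiating under the integral sign brings down a factor of $\ln t$:
$$\frac{dJ}{da} = \int_{0}^{1} 7 t^{a} \log{\left(t \right)} \, dt = - \frac{7}{\left(a + 1\right)^{2}}.$$

Repeating $3$ times in total — each differentiation brings down another $\ln t$ — gives
$$\frac{d^{3}J}{da^{3}} = \int_{0}^{1} 7 t^{a} \log{\left(t \right)}^{3} \, dt = - \frac{42}{\left(a + 1\right)^{4}},$$
and the integrand here is exactly the target integrand, so $I = - \frac{42}{\left(a + 1\right)^{4}}$.

Setting $a = \frac{1}{4}$:
$$I = - \frac{10752}{625}.$$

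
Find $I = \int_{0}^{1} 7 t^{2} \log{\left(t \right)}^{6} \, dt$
$\frac{560}{243}$

Begin with the known integral
$$J(a) = \int_{0}^{1} 7 t^{a} \, dt = \frac{7}{a + 1}.$$

Differentiating under the integral sign brings down a factor of $\ln t$:
$$\frac{dJ}{da} = \int_{0}^{1} 7 t^{a} \log{\left(t \right)} \, dt = - \frac{7}{\left(a + 1\right)^{2}}.$$

Repeating $6$ times in total — each differentiation brings down another $\ln t$ — gives
$$\frac{d^{6}J}{da^{6}} = \int_{0}^{1} 7 t^{a} \log{\left(t \right)}^{6} \, dt = \frac{5040}{\left(a + 1\right)^{7}},$$
and the integrand here is exactly the target integrand, so $I = \frac{5040}{\left(a + 1\right)^{7}}$.

Setting $a = 2$:
$$I = \frac{560}{243}.$$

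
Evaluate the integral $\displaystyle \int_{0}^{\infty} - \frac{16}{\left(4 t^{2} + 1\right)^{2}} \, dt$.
$- 2 \pi$

Recall the elementary integral
$$J(a) = \int_{0}^{\infty} - \frac{1}{a^{2} + t^{2}} \, dt = - \frac{\pi}{2 a}.$$

Differentiating under the integral sign with respect to $a$,
$$\frac{dJ}{da} = \int_{0}^{\infty} \frac{2 a}{\left(a^{2} + t^{2}\right)^{2}} \, dt = \frac{\pi}{2 a^{2}},$$
so $\int_{0}^{\infty} - \frac{1}{\left(a^{2} + t^{2}\right)^{2}} \, dt = - \frac{\pi}{4 a^{3}}$.

Setting $a = \frac{1}{2}$:
$$I = - 2 \pi.$$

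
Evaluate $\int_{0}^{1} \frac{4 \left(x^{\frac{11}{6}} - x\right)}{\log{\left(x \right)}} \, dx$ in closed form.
$- \log{\left(\frac{20736}{83521} \right)}$

Replace the exponent $1$ by a parameter $a$: let $I(a) = \int_{0}^{1} \frac{4 \left(x^{\frac{11}{6}} - x^{a}\right)}{\log{\left(x \right)}} \, dx$.

Since $\dfrac{\partial}{\partial a}\,x^{a} = x^{a} \ln x$, the $\ln x$ in the denominator cancels and
$$\frac{dI}{da} = \int_{0}^{1} -4 x^{a} \, dx = -4 \left[\frac{x^{a+1}}{a+1}\right]_0^1 = - \frac{4}{a + 1}.$$

Integrating with respect to $a$ gives $I(a) = - \log{\left(\frac{1296 \left(a + 1\right)^{4}}{83521} \right)} + C$.

At $a = \frac{11}{6}$ the integrand is identically $0$, so $I(\frac{11}{6}) = 0$. The closed form gives $0$, hence $C = 0$.

Setting $a = 1$:
$$I = - \log{\left(\frac{20736}{83521} \right)}.$$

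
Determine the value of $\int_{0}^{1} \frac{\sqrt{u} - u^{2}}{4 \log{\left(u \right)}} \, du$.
$- \frac{\log{\left(2 \right)}}{4}$

Introduce a parameter $a$ in the exponent: let $I(a) = \int_{0}^{1} \frac{- u^{2} + u^{a}}{4 \log{\left(u \right)}} \, du$.

Since $\dfrac{\partial}{\partial a}\,u^{a} = u^{a} \ln u$, the $\ln u$ in the denominator cancels and
$$\frac{dI}{da} = \int_{0}^{1} \frac{1}{4} u^{a} \, du = \frac{1}{4} \left[\frac{u^{a+1}}{a+1}\right]_0^1 = \frac{1}{4 \left(a + 1\right)}.$$

Integrating with respect to $a$ gives $I(a) = \frac{\log{\left(a + 1 \right)}}{4} - \frac{\log{\left(3 \right)}}{4} + C$.

At $a = 2$ the integrand is identically $0$, so $I(2) = 0$. The closed form gives $0$, hence $C = 0$.

Setting $a = \frac{1}{2}$:
$$I = - \frac{\log{\left(2 \right)}}{4}.$$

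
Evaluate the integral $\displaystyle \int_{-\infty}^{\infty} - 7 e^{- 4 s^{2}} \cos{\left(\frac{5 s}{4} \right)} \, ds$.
$- \frac{7 \sqrt{\pi}}{2 e^{\frac{25}{256}}}$

Treat the cosine frequency as a parameter and define $I(b) = \int_{-\infty}^{\infty} - 7 e^{- 4 s^{2}} \cos{\left(b s \right)} \, ds$.

Differentiating under the integral sign,
$$I'(b) = \int_{-\infty}^{\infty} 7 s e^{- 4 s^{2}} \sin{\left(b s \right)} \, ds.$$

Integrate $\int_{-\infty}^{\infty} s \sin(b s)\, e^{- 4 s^{2}}\, ds$ by parts with $u = \sin(b s)$ and $dv = s\, e^{- 4 s^{2}}\, ds$, giving $v = - \frac{e^{- 4 s^{2}}}{8}$. The boundary term vanishes and
$$\int_{-\infty}^{\infty} s \sin(b s)\, e^{- 4 s^{2}}\, ds = \frac{b}{8} \int_{-\infty}^{\infty} \cos(b s)\, e^{- 4 s^{2}}\, ds,$$
so $I'(b) = - \frac{b}{8}\, I(b)$.

This is a separable first-order ODE; solving with the initial condition $I(0) = \int_{-\infty}^{\infty} - 7 e^{- 4 s^{2}}\,ds = - \frac{7 \sqrt{\pi}}{2}$ gives
$$I(b) = - \frac{7 \sqrt{\pi} e^{- \frac{b^{2}}{16}}}{2}.$$

Setting $b = \frac{5}{4}$:
$$I = - \frac{7 \sqrt{\pi}}{2 e^{\frac{25}{256}}}.$$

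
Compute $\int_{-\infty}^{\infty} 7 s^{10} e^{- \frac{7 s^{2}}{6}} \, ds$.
$\frac{32805 \sqrt{42} \sqrt{\pi}}{2401}$

Begin with the known integral
$$J(a) = \int_{-\infty}^{\infty} 7 e^{- a s^{2}} \, ds = \frac{7 \sqrt{\pi}}{\sqrt{a}}.$$

Differentiating under the integral sign brings down a factor of $(-s^2)$:
$$\frac{dJ}{da} = \int_{-\infty}^{\infty} - 7 s^{2} e^{- a s^{2}} \, ds = - \frac{7 \sqrt{\pi}}{2 a^{\frac{3}{2}}}.$$

Repeating $5$ times in total — each differentiation brings down another $(-s^2)$ — gives
$$\frac{d^{5}J}{da^{5}} = \int_{-\infty}^{\infty} - 7 s^{10} e^{- a s^{2}} \, ds = - \frac{6615 \sqrt{\pi}}{32 a^{\frac{11}{2}}},$$
and the integrand here is $(-1)^{5}$ times the target integrand, so $I = (-1)^{5}\,\frac{d^{5}J}{da^{5}} = \frac{6615 \sqrt{\pi}}{32 a^{\frac{11}{2}}}$.

Setting $a = \frac{7}{6}$:
$$I = \frac{32805 \sqrt{42} \sqrt{\pi}}{2401}.$$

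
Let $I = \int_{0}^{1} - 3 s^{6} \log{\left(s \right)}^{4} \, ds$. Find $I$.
$- \frac{72}{16807}$

Consider the simpler parametrised integral
$$J(a) = \int_{0}^{1} - 3 s^{a} \, ds = - \frac{3}{a + 1}.$$

Differentiating under the integral sign brings down a factor of $\ln s$:
$$\frac{dJ}{da} = \int_{0}^{1} - 3 s^{a} \log{\left(s \right)} \, ds = \frac{3}{\left(a + 1\right)^{2}}.$$

Repeating $4$ times in total — each differentiation brings down another $\ln s$ — gives
$$\frac{d^{4}J}{da^{4}} = \int_{0}^{1} - 3 s^{a} \log{\left(s \right)}^{4} \, ds = - \frac{72}{\left(a + 1\right)^{5}},$$
and the integrand here is exactly the target integrand, so $I = - \frac{72}{\left(a + 1\right)^{5}}$.

Setting $a = 6$:
$$I = - \frac{72}{16807}.$$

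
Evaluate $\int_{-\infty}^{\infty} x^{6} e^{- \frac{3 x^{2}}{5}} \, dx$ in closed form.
$\frac{625 \sqrt{15} \sqrt{\pi}}{216}$

Start from the elementary integral
$$J(a) = \int_{-\infty}^{\infty} e^{- a x^{2}} \, dx = \frac{\sqrt{\pi}}{\sqrt{a}}.$$

Differentiating under the integral sign brings down a factor of $(-x^2)$:
$$\frac{dJ}{da} = \int_{-\infty}^{\infty} - x^{2} e^{- a x^{2}} \, dx = - \frac{\sqrt{\pi}}{2 a^{\frac{3}{2}}}.$$

Repeating $3$ times in total — each differentiation brings down another $(-x^2)$ — gives
$$\frac{d^{3}J}{da^{3}} = \int_{-\infty}^{\infty} - x^{6} e^{- a x^{2}} \, dx = - \frac{15 \sqrt{\pi}}{8 a^{\frac{7}{2}}},$$
and the integrand here is $(-1)^{3}$ times the target integrand, so $I = (-1)^{3}\,\frac{d^{3}J}{da^{3}} = \frac{15 \sqrt{\pi}}{8 a^{\frac{7}{2}}}$.

Setting $a = \frac{3}{5}$:
$$I = \frac{625 \sqrt{15} \sqrt{\pi}}{216}.$$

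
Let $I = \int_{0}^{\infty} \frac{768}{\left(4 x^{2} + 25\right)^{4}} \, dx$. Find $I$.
$\frac{12 \pi}{15625}$

Recall the elementary integral
$$J(a) = \int_{0}^{\infty} \frac{3}{a^{2} + x^{2}} \, dx = \frac{3 \pi}{2 a}.$$

Differentiating under the integral sign with respect to $a$,
$$\frac{dJ}{da} = \int_{0}^{\infty} - \frac{6 a}{\left(a^{2} + x^{2}\right)^{2}} \, dx = - \frac{3 \pi}{2 a^{2}},$$
so $\int_{0}^{\infty} \frac{3}{\left(a^{2} + x^{2}\right)^{2}} \, dx = \frac{3 \pi}{4 a^{3}}$.

Repeating — each differentiation of $1/(x^2+a^2)^j$ produces $-2ja/(x^2+a^2)^{j+1}$ — and dividing through by $-2ja$ at each step yields, after $3$ differentiations in total,
$$\int_{0}^{\infty} \frac{3}{\left(a^{2} + x^{2}\right)^{4}} \, dx = \frac{15 \pi}{32 a^{7}}.$$

Setting $a = \frac{5}{2}$:
$$I = \frac{12 \pi}{15625}.$$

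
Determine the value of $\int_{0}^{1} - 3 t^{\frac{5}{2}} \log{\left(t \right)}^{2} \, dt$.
$- \frac{48}{343}$

Begin with the known integral
$$J(a) = \int_{0}^{1} - 3 t^{a} \, dt = - \frac{3}{a + 1}.$$

Differentiating under the integral sign brings down a factor of $\ln t$:
$$\frac{dJ}{da} = \int_{0}^{1} - 3 t^{a} \log{\left(t \right)} \, dt = \frac{3}{\left(a + 1\right)^{2}}.$$

Repeating twice in total — each differentiation brings down another $\ln t$ — gives
$$\frac{d^{2}J}{da^{2}} = \int_{0}^{1} - 3 t^{a} \log{\left(t \right)}^{2} \, dt = - \frac{6}{\left(a + 1\right)^{3}},$$
and the integrand here is exactly the target integrand, so $I = - \frac{6}{\left(a + 1\right)^{3}}$.

Setting $a = \frac{5}{2}$:
$$I = - \frac{48}{343}.$$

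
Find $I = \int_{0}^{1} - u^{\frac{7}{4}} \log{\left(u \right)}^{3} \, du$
$\frac{1536}{14641}$

Consider the simpler parametrised integral
$$J(a) = \int_{0}^{1} - u^{a} \, du = - \frac{1}{a + 1}.$$

Differentiating under the integral sign brings down a factor of $\ln u$:
$$\frac{dJ}{da} = \int_{0}^{1} - u^{a} \log{\left(u \right)} \, du = \frac{1}{\left(a + 1\right)^{2}}.$$

Repeating $3$ times in total — each differentiation brings down another $\ln u$ — gives
$$\frac{d^{3}J}{da^{3}} = \int_{0}^{1} - u^{a} \log{\left(u \right)}^{3} \, du = \frac{6}{\left(a + 1\right)^{4}},$$
and the integrand here is exactly the target integrand, so $I = \frac{6}{\left(a + 1\right)^{4}}$.

Setting $a = \frac{7}{4}$:
$$I = \frac{1536}{14641}.$$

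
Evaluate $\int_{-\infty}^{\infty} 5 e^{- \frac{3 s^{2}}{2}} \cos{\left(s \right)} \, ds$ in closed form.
$\frac{5 \sqrt{6} \sqrt{\pi}}{3 e^{\frac{1}{6}}}$

Treat the cosine frequency as a parameter and define $I(b) = \int_{-\infty}^{\infty} 5 e^{- \frac{3 s^{2}}{2}} \cos{\left(b s \right)} \, ds$.

Differentiating under the integral sign,
$$I'(b) = \int_{-\infty}^{\infty} - 5 s e^{- \frac{3 s^{2}}{2}} \sin{\left(b s \right)} \, ds.$$

Integrate $\int_{-\infty}^{\infty} s \sin(b s)\, e^{- \frac{3 s^{2}}{2}}\, ds$ by parts with $u = \sin(b s)$ and $dv = s\, e^{- \frac{3 s^{2}}{2}}\, ds$, giving $v = - \frac{e^{- \frac{3 s^{2}}{2}}}{3}$. The boundary term vanishes and
$$\int_{-\infty}^{\infty} s \sin(b s)\, e^{- \frac{3 s^{2}}{2}}\, ds = \frac{b}{3} \int_{-\infty}^{\infty} \cos(b s)\, e^{- \frac{3 s^{2}}{2}}\, ds,$$
so $I'(b) = - \frac{b}{3}\, I(b)$.

This is a separable first-order ODE; solving with the initial condition $I(0) = \int_{-\infty}^{\infty} 5 e^{- \frac{3 s^{2}}{2}}\,ds = \frac{5 \sqrt{6} \sqrt{\pi}}{3}$ gives
$$I(b) = \frac{5 \sqrt{6} \sqrt{\pi} e^{- \frac{b^{2}}{6}}}{3}.$$

Setting $b = 1$:
$$I = \frac{5 \sqrt{6} \sqrt{\pi}}{3 e^{\frac{1}{6}}}.$$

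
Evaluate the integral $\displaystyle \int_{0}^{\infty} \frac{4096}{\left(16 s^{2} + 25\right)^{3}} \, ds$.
$\frac{192 \pi}{3125}$

Begin with the known result
$$J(a) = \int_{0}^{\infty} \frac{1}{a^{2} + s^{2}} \, ds = \frac{\pi}{2 a}.$$

Differentiating under the integral sign with respect to $a$,
$$\frac{dJ}{da} = \int_{0}^{\infty} - \frac{2 a}{\left(a^{2} + s^{2}\right)^{2}} \, ds = - \frac{\pi}{2 a^{2}},$$
so $\int_{0}^{\infty} \frac{1}{\left(a^{2} + s^{2}\right)^{2}} \, ds = \frac{\pi}{4 a^{3}}$.

Repeating — each differentiation of $1/(s^2+a^2)^j$ produces $-2ja/(s^2+a^2)^{j+1}$ — and dividing through by $-2ja$ at each step yields, after $2$ differentiations in total,
$$\int_{0}^{\infty} \frac{1}{\left(a^{2} + s^{2}\right)^{3}} \, ds = \frac{3 \pi}{16 a^{5}}.$$

Setting $a = \frac{5}{4}$:
$$I = \frac{192 \pi}{3125}.$$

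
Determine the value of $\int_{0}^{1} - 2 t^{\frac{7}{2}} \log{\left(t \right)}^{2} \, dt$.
$- \frac{32}{729}$

Start from the elementary integral
$$J(a) = \int_{0}^{1} - 2 t^{a} \, dt = - \frac{2}{a + 1}.$$

Differentiating under the integral sign brings down a factor of $\ln t$:
$$\frac{dJ}{da} = \int_{0}^{1} - 2 t^{a} \log{\left(t \right)} \, dt = \frac{2}{\left(a + 1\right)^{2}}.$$

Repeating twice in total — each differentiation brings down another $\ln t$ — gives
$$\frac{d^{2}J}{da^{2}} = \int_{0}^{1} - 2 t^{a} \log{\left(t \right)}^{2} \, dt = - \frac{4}{\left(a + 1\right)^{3}},$$
and the integrand here is exactly the target integrand, so $I = - \frac{4}{\left(a + 1\right)^{3}}$.

Setting $a = \frac{7}{2}$:
$$I = - \frac{32}{729}.$$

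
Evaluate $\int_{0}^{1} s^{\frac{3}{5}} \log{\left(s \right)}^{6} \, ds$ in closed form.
$\frac{3515625}{131072}$

Start from the elementary integral
$$J(a) = \int_{0}^{1} s^{a} \, ds = \frac{1}{a + 1}.$$

Differentiating under the integral sign brings down a factor of $\ln s$:
$$\frac{dJ}{da} = \int_{0}^{1} s^{a} \log{\left(s \right)} \, ds = - \frac{1}{\left(a + 1\right)^{2}}.$$

Repeating $6$ times in total — each differentiation brings down another $\ln s$ — gives
$$\frac{d^{6}J}{da^{6}} = \int_{0}^{1} s^{a} \log{\left(s \right)}^{6} \, ds = \frac{720}{\left(a + 1\right)^{7}},$$
and the integrand here is exactly the target integrand, so $I = \frac{720}{\left(a + 1\right)^{7}}$.

Setting $a = \frac{3}{5}$:
$$I = \frac{3515625}{131072}.$$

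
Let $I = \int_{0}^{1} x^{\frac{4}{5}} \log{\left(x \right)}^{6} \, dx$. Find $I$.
$\frac{6250000}{531441}$

Start from the elementary integral
$$J(a) = \int_{0}^{1} x^{a} \, dx = \frac{1}{a + 1}.$$

Differentiating under the integral sign brings down a factor of $\ln x$:
$$\frac{dJ}{da} = \int_{0}^{1} x^{a} \log{\left(x \right)} \, dx = - \frac{1}{\left(a + 1\right)^{2}}.$$

Repeating $6$ times in total — each differentiation brings down another $\ln x$ — gives
$$\frac{d^{6}J}{da^{6}} = \int_{0}^{1} x^{a} \log{\left(x \right)}^{6} \, dx = \frac{720}{\left(a + 1\right)^{7}},$$
and the integrand here is exactly the target integrand, so $I = \frac{720}{\left(a + 1\right)^{7}}$.

Setting $a = \frac{4}{5}$:
$$I = \frac{6250000}{531441}.$$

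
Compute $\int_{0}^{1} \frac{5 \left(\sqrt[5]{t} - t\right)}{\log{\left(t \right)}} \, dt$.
$- \log{\left(\frac{3125}{243} \right)}$

Consider the one-parameter family: let $I(a) = \int_{0}^{1} \frac{5 \left(\sqrt[5]{t} - t^{a}\right)}{\log{\left(t \right)}} \, dt$.

Since $\dfrac{\partial}{\partial a}\,t^{a} = t^{a} \ln t$, the $\ln t$ in the denominator cancels and
$$\frac{dI}{da} = \int_{0}^{1} -5 t^{a} \, dt = -5 \left[\frac{t^{a+1}}{a+1}\right]_0^1 = - \frac{5}{a + 1}.$$

Integrating with respect to $a$ gives $I(a) = - \log{\left(\frac{3125 \left(a + 1\right)^{5}}{7776} \right)} + C$.

At $a = \frac{1}{5}$ the integrand is identically $0$, so $I(\frac{1}{5}) = 0$. The closed form gives $0$, hence $C = 0$.

Setting $a = 1$:
$$I = - \log{\left(\frac{3125}{243} \right)}.$$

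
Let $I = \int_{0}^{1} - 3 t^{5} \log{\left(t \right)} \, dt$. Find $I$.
$\frac{1}{12}$

Start from the elementary integral
$$J(a) = \int_{0}^{1} - 3 t^{a} \, dt = - \frac{3}{a + 1}.$$

Differentiating under the integral sign brings down a factor of $\ln t$:
$$\frac{dJ}{da} = \int_{0}^{1} - 3 t^{a} \log{\left(t \right)} \, dt = \frac{3}{\left(a + 1\right)^{2}}.$$

The integral on the left is $I$, so $I = \frac{3}{\left(a + 1\right)^{2}}$.

Setting $a = 5$:
$$I = \frac{1}{12}.$$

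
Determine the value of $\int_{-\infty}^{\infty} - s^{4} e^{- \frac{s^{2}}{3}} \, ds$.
$- \frac{27 \sqrt{3} \sqrt{\pi}}{4}$

Begin with the known integral
$$J(a) = \int_{-\infty}^{\infty} - e^{- a s^{2}} \, ds = - \frac{\sqrt{\pi}}{\sqrt{a}}.$$

Differentiating under the integral sign brings down a factor of $(-s^2)$:
$$\frac{dJ}{da} = \int_{-\infty}^{\infty} s^{2} e^{- a s^{2}} \, ds = \frac{\sqrt{\pi}}{2 a^{\frac{3}{2}}}.$$

Repeating twice in total — each differentiation brings down another $(-s^2)$ — gives
$$\frac{d^{2}J}{da^{2}} = \int_{-\infty}^{\infty} - s^{4} e^{- a s^{2}} \, ds = - \frac{3 \sqrt{\pi}}{4 a^{\frac{5}{2}}},$$
and the integrand here is exactly the target integrand, so $I = - \frac{3 \sqrt{\pi}}{4 a^{\frac{5}{2}}}$.

Setting $a = \frac{1}{3}$:
$$I = - \frac{27 \sqrt{3} \sqrt{\pi}}{4}.$$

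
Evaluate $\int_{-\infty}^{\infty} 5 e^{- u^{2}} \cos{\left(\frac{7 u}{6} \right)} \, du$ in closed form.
$\frac{5 \sqrt{\pi}}{e^{\frac{49}{144}}}$

Define $I(b) = \int_{-\infty}^{\infty} 5 e^{- u^{2}} \cos{\left(b u \right)} \, du$.

Differentiating under the integral sign,
$$I'(b) = \int_{-\infty}^{\infty} - 5 u e^{- u^{2}} \sin{\left(b u \right)} \, du.$$

Integrate $\int_{-\infty}^{\infty} u \sin(b u)\, e^{- u^{2}}\, du$ by parts with $w = \sin(b u)$ and $dv = u\, e^{- u^{2}}\, du$, giving $v = - \frac{e^{- u^{2}}}{2}$. The boundary term vanishes and
$$\int_{-\infty}^{\infty} u \sin(b u)\, e^{- u^{2}}\, du = \frac{b}{2} \int_{-\infty}^{\infty} \cos(b u)\, e^{- u^{2}}\, du,$$
so $I'(b) = - \frac{b}{2}\, I(b)$.

This is a separable first-order ODE; solving with the initial condition $I(0) = \int_{-\infty}^{\infty} 5 e^{- u^{2}}\,du = 5 \sqrt{\pi}$ gives
$$I(b) = 5 \sqrt{\pi} e^{- \frac{b^{2}}{4}}.$$

Setting $b = \frac{7}{6}$:
$$I = \frac{5 \sqrt{\pi}}{e^{\frac{49}{144}}}.$$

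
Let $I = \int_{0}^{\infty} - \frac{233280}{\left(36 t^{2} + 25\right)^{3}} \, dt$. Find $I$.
$- \frac{1458 \pi}{625}$

Begin with the known result
$$J(a) = \int_{0}^{\infty} - \frac{5}{a^{2} + t^{2}} \, dt = - \frac{5 \pi}{2 a}.$$

Differentiating under the integral sign with respect to $a$,
$$\frac{dJ}{da} = \int_{0}^{\infty} \frac{10 a}{\left(a^{2} + t^{2}\right)^{2}} \, dt = \frac{5 \pi}{2 a^{2}},$$
so $\int_{0}^{\infty} - \frac{5}{\left(a^{2} + t^{2}\right)^{2}} \, dt = - \frac{5 \pi}{4 a^{3}}$.

Repeating — each differentiation of $1/(t^2+a^2)^j$ produces $-2ja/(t^2+a^2)^{j+1}$ — and dividing through by $-2ja$ at each step yields, after $2$ differentiations in total,
$$\int_{0}^{\infty} - \frac{5}{\left(a^{2} + t^{2}\right)^{3}} \, dt = - \frac{15 \pi}{16 a^{5}}.$$

Setting $a = \frac{5}{6}$:
$$I = - \frac{1458 \pi}{625}.$$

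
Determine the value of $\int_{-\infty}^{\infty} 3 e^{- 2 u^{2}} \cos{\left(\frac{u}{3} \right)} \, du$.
$\frac{3 \sqrt{2} \sqrt{\pi}}{2 e^{\frac{1}{72}}}$

Let $b$ denote the cosine frequency and define $I(b) = \int_{-\infty}^{\infty} 3 e^{- 2 u^{2}} \cos{\left(b u \right)} \, du$.

Differentiating under the integral sign,
$$I'(b) = \int_{-\infty}^{\infty} - 3 u e^{- 2 u^{2}} \sin{\left(b u \right)} \, du.$$

Integrate $\int_{-\infty}^{\infty} u \sin(b u)\, e^{- 2 u^{2}}\, du$ by parts with $w = \sin(b u)$ and $dv = u\, e^{- 2 u^{2}}\, du$, giving $v = - \frac{e^{- 2 u^{2}}}{4}$. The boundary term vanishes and
$$\int_{-\infty}^{\infty} u \sin(b u)\, e^{- 2 u^{2}}\, du = \frac{b}{4} \int_{-\infty}^{\infty} \cos(b u)\, e^{- 2 u^{2}}\, du,$$
so $I'(b) = - \frac{b}{4}\, I(b)$.

This is a separable first-order ODE; solving with the initial condition $I(0) = \int_{-\infty}^{\infty} 3 e^{- 2 u^{2}}\,du = \frac{3 \sqrt{2} \sqrt{\pi}}{2}$ gives
$$I(b) = \frac{3 \sqrt{2} \sqrt{\pi} e^{- \frac{b^{2}}{8}}}{2}.$$

Setting $b = \frac{1}{3}$:
$$I = \frac{3 \sqrt{2} \sqrt{\pi}}{2 e^{\frac{1}{72}}}.$$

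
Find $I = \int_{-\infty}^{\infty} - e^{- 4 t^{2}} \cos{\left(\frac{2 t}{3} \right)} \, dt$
$- \frac{\sqrt{\pi}}{2 e^{\frac{1}{36}}}$

Treat the cosine frequency as a parameter and define $I(b) = \int_{-\infty}^{\infty} - e^{- 4 t^{2}} \cos{\left(b t \right)} \, dt$.

Differentiating under the integral sign,
$$I'(b) = \int_{-\infty}^{\infty} t e^{- 4 t^{2}} \sin{\left(b t \right)} \, dt.$$

Integrate $\int_{-\infty}^{\infty} t \sin(b t)\, e^{- 4 t^{2}}\, dt$ by parts with $u = \sin(b t)$ and $dv = t\, e^{- 4 t^{2}}\, dt$, giving $v = - \frac{e^{- 4 t^{2}}}{8}$. The boundary term vanishes and
$$\int_{-\infty}^{\infty} t \sin(b t)\, e^{- 4 t^{2}}\, dt = \frac{b}{8} \int_{-\infty}^{\infty} \cos(b t)\, e^{- 4 t^{2}}\, dt,$$
so $I'(b) = - \frac{b}{8}\, I(b)$.

This is a separable first-order ODE; solving with the initial condition $I(0) = \int_{-\infty}^{\infty} - e^{- 4 t^{2}}\,dt = - \frac{\sqrt{\pi}}{2}$ gives
$$I(b) = - \frac{\sqrt{\pi} e^{- \frac{b^{2}}{16}}}{2}.$$

Setting $b = \frac{2}{3}$:
$$I = - \frac{\sqrt{\pi}}{2 e^{\frac{1}{36}}}.$$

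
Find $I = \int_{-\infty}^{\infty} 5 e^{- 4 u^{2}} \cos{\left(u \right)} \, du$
$\frac{5 \sqrt{\pi}}{2 e^{\frac{1}{16}}}$

Define $I(b) = \int_{-\infty}^{\infty} 5 e^{- 4 u^{2}} \cos{\left(b u \right)} \, du$.

Differentiating under the integral sign,
$$I'(b) = \int_{-\infty}^{\infty} - 5 u e^{- 4 u^{2}} \sin{\left(b u \right)} \, du.$$

Integrate $\int_{-\infty}^{\infty} u \sin(b u)\, e^{- 4 u^{2}}\, du$ by parts with $w = \sin(b u)$ and $dv = u\, e^{- 4 u^{2}}\, du$, giving $v = - \frac{e^{- 4 u^{2}}}{8}$. The boundary term vanishes and
$$\int_{-\infty}^{\infty} u \sin(b u)\, e^{- 4 u^{2}}\, du = \frac{b}{8} \int_{-\infty}^{\infty} \cos(b u)\, e^{- 4 u^{2}}\, du,$$
so $I'(b) = - \frac{b}{8}\, I(b)$.

This is a separable first-order ODE; solving with the initial condition $I(0) = \int_{-\infty}^{\infty} 5 e^{- 4 u^{2}}\,du = \frac{5 \sqrt{\pi}}{2}$ gives
$$I(b) = \frac{5 \sqrt{\pi} e^{- \frac{b^{2}}{16}}}{2}.$$

Setting $b = 1$:
$$I = \frac{5 \sqrt{\pi}}{2 e^{\frac{1}{16}}}.$$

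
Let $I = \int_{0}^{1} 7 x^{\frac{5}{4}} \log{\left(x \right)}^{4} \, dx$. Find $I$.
$\frac{57344}{19683}$

Begin with the known integral
$$J(a) = \int_{0}^{1} 7 x^{a} \, dx = \frac{7}{a + 1}.$$

Differentiating under the integral sign brings down a factor of $\ln x$:
$$\frac{dJ}{da} = \int_{0}^{1} 7 x^{a} \log{\left(x \right)} \, dx = - \frac{7}{\left(a + 1\right)^{2}}.$$

Repeating $4$ times in total — each differentiation brings down another $\ln x$ — gives
$$\frac{d^{4}J}{da^{4}} = \int_{0}^{1} 7 x^{a} \log{\left(x \right)}^{4} \, dx = \frac{168}{\left(a + 1\right)^{5}},$$
and the integrand here is exactly the target integrand, so $I = \frac{168}{\left(a + 1\right)^{5}}$.

Setting $a = \frac{5}{4}$:
$$I = \frac{57344}{19683}.$$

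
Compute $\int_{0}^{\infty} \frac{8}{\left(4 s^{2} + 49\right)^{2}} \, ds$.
$\frac{\pi}{343}$

Start from the standard arctangent integral
$$J(a) = \int_{0}^{\infty} \frac{1}{2 \left(a^{2} + s^{2}\right)} \, ds = \frac{\pi}{4 a}.$$

Differentiating under the integral sign with respect to $a$,
$$\frac{dJ}{da} = \int_{0}^{\infty} - \frac{a}{\left(a^{2} + s^{2}\right)^{2}} \, ds = - \frac{\pi}{4 a^{2}},$$
so $\int_{0}^{\infty} \frac{1}{2 \left(a^{2} + s^{2}\right)^{2}} \, ds = \frac{\pi}{8 a^{3}}$.

Setting $a = \frac{7}{2}$:
$$I = \frac{\pi}{343}.$$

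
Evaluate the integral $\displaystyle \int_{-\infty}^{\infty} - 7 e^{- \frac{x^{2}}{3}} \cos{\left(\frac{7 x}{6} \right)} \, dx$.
$- \frac{7 \sqrt{3} \sqrt{\pi}}{e^{\frac{49}{48}}}$

Treat the cosine frequency as a parameter and define $I(b) = \int_{-\infty}^{\infty} - 7 e^{- \frac{x^{2}}{3}} \cos{\left(b x \right)} \, dx$.

Differentiating under the integral sign,
$$I'(b) = \int_{-\infty}^{\infty} 7 x e^{- \frac{x^{2}}{3}} \sin{\left(b x \right)} \, dx.$$

Integrate $\int_{-\infty}^{\infty} x \sin(b x)\, e^{- \frac{x^{2}}{3}}\, dx$ by parts with $u = \sin(b x)$ and $dv = x\, e^{- \frac{x^{2}}{3}}\, dx$, giving $v = - \frac{3 e^{- \frac{x^{2}}{3}}}{2}$. The boundary term vanishes and
$$\int_{-\infty}^{\infty} x \sin(b x)\, e^{- \frac{x^{2}}{3}}\, dx = \frac{3 b}{2} \int_{-\infty}^{\infty} \cos(b x)\, e^{- \frac{x^{2}}{3}}\, dx,$$
so $I'(b) = - \frac{3 b}{2}\, I(b)$.

This is a separable first-order ODE; solving with the initial condition $I(0) = \int_{-\infty}^{\infty} - 7 e^{- \frac{x^{2}}{3}}\,dx = - 7 \sqrt{3} \sqrt{\pi}$ gives
$$I(b) = - 7 \sqrt{3} \sqrt{\pi} e^{- \frac{3 b^{2}}{4}}.$$

Setting $b = \frac{7}{6}$:
$$I = - \frac{7 \sqrt{3} \sqrt{\pi}}{e^{\frac{49}{48}}}.$$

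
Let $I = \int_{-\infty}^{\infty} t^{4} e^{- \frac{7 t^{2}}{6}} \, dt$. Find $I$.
$\frac{27 \sqrt{42} \sqrt{\pi}}{343}$

Start from the elementary integral
$$J(a) = \int_{-\infty}^{\infty} e^{- a t^{2}} \, dt = \frac{\sqrt{\pi}}{\sqrt{a}}.$$

Differentiating under the integral sign brings down a factor of $(-t^2)$:
$$\frac{dJ}{da} = \int_{-\infty}^{\infty} - t^{2} e^{- a t^{2}} \, dt = - \frac{\sqrt{\pi}}{2 a^{\frac{3}{2}}}.$$

Repeating twice in total — each differentiation brings down another $(-t^2)$ — gives
$$\frac{d^{2}J}{da^{2}} = \int_{-\infty}^{\infty} t^{4} e^{- a t^{2}} \, dt = \frac{3 \sqrt{\pi}}{4 a^{\frac{5}{2}}},$$
and the integrand here is exactly the target integrand, so $I = \frac{3 \sqrt{\pi}}{4 a^{\frac{5}{2}}}$.

Setting $a = \frac{7}{6}$:
$$I = \frac{27 \sqrt{42} \sqrt{\pi}}{343}.$$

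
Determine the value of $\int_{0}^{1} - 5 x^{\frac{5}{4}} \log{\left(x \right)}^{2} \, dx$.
$- \frac{640}{729}$

Start from the elementary integral
$$J(a) = \int_{0}^{1} - 5 x^{a} \, dx = - \frac{5}{a + 1}.$$

Differentiating under the integral sign brings down a factor of $\ln x$:
$$\frac{dJ}{da} = \int_{0}^{1} - 5 x^{a} \log{\left(x \right)} \, dx = \frac{5}{\left(a + 1\right)^{2}}.$$

Repeating twice in total — each differentiation brings down another $\ln x$ — gives
$$\frac{d^{2}J}{da^{2}} = \int_{0}^{1} - 5 x^{a} \log{\left(x \right)}^{2} \, dx = - \frac{10}{\left(a + 1\right)^{3}},$$
and the integrand here is exactly the target integrand, so $I = - \frac{10}{\left(a + 1\right)^{3}}$.

Setting $a = \frac{5}{4}$:
$$I = - \frac{640}{729}.$$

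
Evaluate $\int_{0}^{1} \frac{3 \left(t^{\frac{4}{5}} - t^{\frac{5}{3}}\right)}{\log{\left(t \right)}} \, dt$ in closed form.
$\log{\left(\frac{19683}{64000} \right)}$

Replace the exponent $\frac{4}{5}$ by a parameter $a$: let $I(a) = \int_{0}^{1} \frac{3 \left(- t^{\frac{5}{3}} + t^{a}\right)}{\log{\left(t \right)}} \, dt$.

Since $\dfrac{\partial}{\partial a}\,t^{a} = t^{a} \ln t$, the $\ln t$ in the denominator cancels and
$$\frac{dI}{da} = \int_{0}^{1} 3 t^{a} \, dt = 3 \left[\frac{t^{a+1}}{a+1}\right]_0^1 = \frac{3}{a + 1}.$$

Integrating with respect to $a$ gives $I(a) = \log{\left(\frac{27 \left(a + 1\right)^{3}}{512} \right)} + C$.

At $a = \frac{5}{3}$ the integrand is identically $0$, so $I(\frac{5}{3}) = 0$. The closed form gives $0$, hence $C = 0$.

Setting $a = \frac{4}{5}$:
$$I = \log{\left(\frac{19683}{64000} \right)}.$$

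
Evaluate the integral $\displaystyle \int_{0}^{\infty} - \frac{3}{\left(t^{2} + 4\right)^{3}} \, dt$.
$- \frac{9 \pi}{512}$

Start from the standard arctangent integral
$$J(a) = \int_{0}^{\infty} - \frac{3}{a^{2} + t^{2}} \, dt = - \frac{3 \pi}{2 a}.$$

Differentiating under the integral sign with respect to $a$,
$$\frac{dJ}{da} = \int_{0}^{\infty} \frac{6 a}{\left(a^{2} + t^{2}\right)^{2}} \, dt = \frac{3 \pi}{2 a^{2}},$$
so $\int_{0}^{\infty} - \frac{3}{\left(a^{2} + t^{2}\right)^{2}} \, dt = - \frac{3 \pi}{4 a^{3}}$.

Repeating — each differentiation of $1/(t^2+a^2)^j$ produces $-2ja/(t^2+a^2)^{j+1}$ — and dividing through by $-2ja$ at each step yields, after $2$ differentiations in total,
$$\int_{0}^{\infty} - \frac{3}{\left(a^{2} + t^{2}\right)^{3}} \, dt = - \frac{9 \pi}{16 a^{5}}.$$

Setting $a = 2$:
$$I = - \frac{9 \pi}{512}.$$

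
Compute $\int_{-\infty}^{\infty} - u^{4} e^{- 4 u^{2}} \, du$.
$- \frac{3 \sqrt{\pi}}{128}$

Consider the simpler parametrised integral
$$J(a) = \int_{-\infty}^{\infty} - e^{- a u^{2}} \, du = - \frac{\sqrt{\pi}}{\sqrt{a}}.$$

Differentiating under the integral sign brings down a factor of $(-u^2)$:
$$\frac{dJ}{da} = \int_{-\infty}^{\infty} u^{2} e^{- a u^{2}} \, du = \frac{\sqrt{\pi}}{2 a^{\frac{3}{2}}}.$$

Repeating twice in total — each differentiation brings down another $(-u^2)$ — gives
$$\frac{d^{2}J}{da^{2}} = \int_{-\infty}^{\infty} - u^{4} e^{- a u^{2}} \, du = - \frac{3 \sqrt{\pi}}{4 a^{\frac{5}{2}}},$$
and the integrand here is exactly the target integrand, so $I = - \frac{3 \sqrt{\pi}}{4 a^{\frac{5}{2}}}$.

Setting $a = 4$:
$$I = - \frac{3 \sqrt{\pi}}{128}.$$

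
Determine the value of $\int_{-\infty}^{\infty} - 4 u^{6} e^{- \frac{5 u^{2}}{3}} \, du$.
$- \frac{81 \sqrt{15} \sqrt{\pi}}{250}$

Start from the elementary integral
$$J(a) = \int_{-\infty}^{\infty} - 4 e^{- a u^{2}} \, du = - \frac{4 \sqrt{\pi}}{\sqrt{a}}.$$

Differentiating under the integral sign brings down a factor of $(-u^2)$:
$$\frac{dJ}{da} = \int_{-\infty}^{\infty} 4 u^{2} e^{- a u^{2}} \, du = \frac{2 \sqrt{\pi}}{a^{\frac{3}{2}}}.$$

Repeating $3$ times in total — each differentiation brings down another $(-u^2)$ — gives
$$\frac{d^{3}J}{da^{3}} = \int_{-\infty}^{\infty} 4 u^{6} e^{- a u^{2}} \, du = \frac{15 \sqrt{\pi}}{2 a^{\frac{7}{2}}},$$
and the integrand here is $(-1)^{3}$ times the target integrand, so $I = (-1)^{3}\,\frac{d^{3}J}{da^{3}} = - \frac{15 \sqrt{\pi}}{2 a^{\frac{7}{2}}}$.

Setting $a = \frac{5}{3}$:
$$I = - \frac{81 \sqrt{15} \sqrt{\pi}}{250}.$$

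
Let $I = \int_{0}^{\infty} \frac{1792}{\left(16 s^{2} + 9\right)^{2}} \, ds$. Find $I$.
$\frac{112 \pi}{27}$

Start from the standard arctangent integral
$$J(a) = \int_{0}^{\infty} \frac{7}{a^{2} + s^{2}} \, ds = \frac{7 \pi}{2 a}.$$

Differentiating under the integral sign with respect to $a$,
$$\frac{dJ}{da} = \int_{0}^{\infty} - \frac{14 a}{\left(a^{2} + s^{2}\right)^{2}} \, ds = - \frac{7 \pi}{2 a^{2}},$$
so $\int_{0}^{\infty} \frac{7}{\left(a^{2} + s^{2}\right)^{2}} \, ds = \frac{7 \pi}{4 a^{3}}$.

Setting $a = \frac{3}{4}$:
$$I = \frac{112 \pi}{27}.$$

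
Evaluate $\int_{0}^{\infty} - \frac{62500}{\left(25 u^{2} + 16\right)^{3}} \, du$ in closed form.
$- \frac{9375 \pi}{4096}$

Recall the elementary integral
$$J(a) = \int_{0}^{\infty} - \frac{4}{a^{2} + u^{2}} \, du = - \frac{2 \pi}{a}.$$

Differentiating under the integral sign with respect to $a$,
$$\frac{dJ}{da} = \int_{0}^{\infty} \frac{8 a}{\left(a^{2} + u^{2}\right)^{2}} \, du = \frac{2 \pi}{a^{2}},$$
so $\int_{0}^{\infty} - \frac{4}{\left(a^{2} + u^{2}\right)^{2}} \, du = - \frac{\pi}{a^{3}}$.

Repeating — each differentiation of $1/(u^2+a^2)^j$ produces $-2ja/(u^2+a^2)^{j+1}$ — and dividing through by $-2ja$ at each step yields, after $2$ differentiations in total,
$$\int_{0}^{\infty} - \frac{4}{\left(a^{2} + u^{2}\right)^{3}} \, du = - \frac{3 \pi}{4 a^{5}}.$$

Setting $a = \frac{4}{5}$:
$$I = - \frac{9375 \pi}{4096}.$$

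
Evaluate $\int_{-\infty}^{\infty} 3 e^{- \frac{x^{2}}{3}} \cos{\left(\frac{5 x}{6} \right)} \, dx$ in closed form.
$\frac{3 \sqrt{3} \sqrt{\pi}}{e^{\frac{25}{48}}}$

Treat the cosine frequency as a parameter and define $I(b) = \int_{-\infty}^{\infty} 3 e^{- \frac{x^{2}}{3}} \cos{\left(b x \right)} \, dx$.

Differentiating under the integral sign,
$$I'(b) = \int_{-\infty}^{\infty} - 3 x e^{- \frac{x^{2}}{3}} \sin{\left(b x \right)} \, dx.$$

Integrate $\int_{-\infty}^{\infty} x \sin(b x)\, e^{- \frac{x^{2}}{3}}\, dx$ by parts with $u = \sin(b x)$ and $dv = x\, e^{- \frac{x^{2}}{3}}\, dx$, giving $v = - \frac{3 e^{- \frac{x^{2}}{3}}}{2}$. The boundary term vanishes and
$$\int_{-\infty}^{\infty} x \sin(b x)\, e^{- \frac{x^{2}}{3}}\, dx = \frac{3 b}{2} \int_{-\infty}^{\infty} \cos(b x)\, e^{- \frac{x^{2}}{3}}\, dx,$$
so $I'(b) = - \frac{3 b}{2}\, I(b)$.

This is a separable first-order ODE; solving with the initial condition $I(0) = \int_{-\infty}^{\infty} 3 e^{- \frac{x^{2}}{3}}\,dx = 3 \sqrt{3} \sqrt{\pi}$ gives
$$I(b) = 3 \sqrt{3} \sqrt{\pi} e^{- \frac{3 b^{2}}{4}}.$$

Setting $b = \frac{5}{6}$:
$$I = \frac{3 \sqrt{3} \sqrt{\pi}}{e^{\frac{25}{48}}}.$$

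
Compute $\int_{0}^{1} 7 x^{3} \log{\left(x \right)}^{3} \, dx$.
$- \frac{21}{128}$

Start from the elementary integral
$$J(a) = \int_{0}^{1} 7 x^{a} \, dx = \frac{7}{a + 1}.$$

Differentiating under the integral sign brings down a factor of $\ln x$:
$$\frac{dJ}{da} = \int_{0}^{1} 7 x^{a} \log{\left(x \right)} \, dx = - \frac{7}{\left(a + 1\right)^{2}}.$$

Repeating $3$ times in total — each differentiation brings down another $\ln x$ — gives
$$\frac{d^{3}J}{da^{3}} = \int_{0}^{1} 7 x^{a} \log{\left(x \right)}^{3} \, dx = - \frac{42}{\left(a + 1\right)^{4}},$$
and the integrand here is exactly the target integrand, so $I = - \frac{42}{\left(a + 1\right)^{4}}$.

Setting $a = 3$:
$$I = - \frac{21}{128}.$$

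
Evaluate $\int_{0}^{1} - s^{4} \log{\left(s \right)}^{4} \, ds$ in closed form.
$- \frac{24}{3125}$

Begin with the known integral
$$J(a) = \int_{0}^{1} - s^{a} \, ds = - \frac{1}{a + 1}.$$

Differentiating under the integral sign brings down a factor of $\ln s$:
$$\frac{dJ}{da} = \int_{0}^{1} - s^{a} \log{\left(s \right)} \, ds = \frac{1}{\left(a + 1\right)^{2}}.$$

Repeating $4$ times in total — each differentiation brings down another $\ln s$ — gives
$$\frac{d^{4}J}{da^{4}} = \int_{0}^{1} - s^{a} \log{\left(s \right)}^{4} \, ds = - \frac{24}{\left(a + 1\right)^{5}},$$
and the integrand here is exactly the target integrand, so $I = - \frac{24}{\left(a + 1\right)^{5}}$.

Setting $a = 4$:
$$I = - \frac{24}{3125}.$$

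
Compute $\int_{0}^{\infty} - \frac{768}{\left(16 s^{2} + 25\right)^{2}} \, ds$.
$- \frac{48 \pi}{125}$

Recall the elementary integral
$$J(a) = \int_{0}^{\infty} - \frac{3}{a^{2} + s^{2}} \, ds = - \frac{3 \pi}{2 a}.$$

Differentiating under the integral sign with respect to $a$,
$$\frac{dJ}{da} = \int_{0}^{\infty} \frac{6 a}{\left(a^{2} + s^{2}\right)^{2}} \, ds = \frac{3 \pi}{2 a^{2}},$$
so $\int_{0}^{\infty} - \frac{3}{\left(a^{2} + s^{2}\right)^{2}} \, ds = - \frac{3 \pi}{4 a^{3}}$.

Setting $a = \frac{5}{4}$:
$$I = - \frac{48 \pi}{125}.$$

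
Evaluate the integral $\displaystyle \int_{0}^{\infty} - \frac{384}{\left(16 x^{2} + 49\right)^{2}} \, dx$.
$- \frac{24 \pi}{343}$

Start from the standard arctangent integral
$$J(a) = \int_{0}^{\infty} - \frac{3}{2 \left(a^{2} + x^{2}\right)} \, dx = - \frac{3 \pi}{4 a}.$$

Differentiating under the integral sign with respect to $a$,
$$\frac{dJ}{da} = \int_{0}^{\infty} \frac{3 a}{\left(a^{2} + x^{2}\right)^{2}} \, dx = \frac{3 \pi}{4 a^{2}},$$
so $\int_{0}^{\infty} - \frac{3}{2 \left(a^{2} + x^{2}\right)^{2}} \, dx = - \frac{3 \pi}{8 a^{3}}$.

Setting $a = \frac{7}{4}$:
$$I = - \frac{24 \pi}{343}.$$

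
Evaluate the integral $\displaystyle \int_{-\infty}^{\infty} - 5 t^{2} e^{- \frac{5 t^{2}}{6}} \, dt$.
$- \frac{3 \sqrt{30} \sqrt{\pi}}{5}$

Consider the simpler parametrised integral
$$J(a) = \int_{-\infty}^{\infty} - 5 e^{- a t^{2}} \, dt = - \frac{5 \sqrt{\pi}}{\sqrt{a}}.$$

Differentiating under the integral sign brings down a factor of $(-t^2)$:
$$\frac{dJ}{da} = \int_{-\infty}^{\infty} 5 t^{2} e^{- a t^{2}} \, dt = \frac{5 \sqrt{\pi}}{2 a^{\frac{3}{2}}}.$$

The integral on the left is $-I$, so $I = - \frac{5 \sqrt{\pi}}{2 a^{\frac{3}{2}}}$.

Setting $a = \frac{5}{6}$:
$$I = - \frac{3 \sqrt{30} \sqrt{\pi}}{5}.$$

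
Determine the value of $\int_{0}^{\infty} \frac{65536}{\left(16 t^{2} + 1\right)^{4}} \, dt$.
$2560 \pi$

Recall the elementary integral
$$J(a) = \int_{0}^{\infty} \frac{1}{a^{2} + t^{2}} \, dt = \frac{\pi}{2 a}.$$

Differentiating under the integral sign with respect to $a$,
$$\frac{dJ}{da} = \int_{0}^{\infty} - \frac{2 a}{\left(a^{2} + t^{2}\right)^{2}} \, dt = - \frac{\pi}{2 a^{2}},$$
so $\int_{0}^{\infty} \frac{1}{\left(a^{2} + t^{2}\right)^{2}} \, dt = \frac{\pi}{4 a^{3}}$.

Repeating — each differentiation of $1/(t^2+a^2)^j$ produces $-2ja/(t^2+a^2)^{j+1}$ — and dividing through by $-2ja$ at each step yields, after $3$ differentiations in total,
$$\int_{0}^{\infty} \frac{1}{\left(a^{2} + t^{2}\right)^{4}} \, dt = \frac{5 \pi}{32 a^{7}}.$$

Setting $a = \frac{1}{4}$:
$$I = 2560 \pi.$$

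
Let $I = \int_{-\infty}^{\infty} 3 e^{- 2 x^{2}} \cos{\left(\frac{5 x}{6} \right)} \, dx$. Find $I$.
$\frac{3 \sqrt{2} \sqrt{\pi}}{2 e^{\frac{25}{288}}}$

Treat the cosine frequency as a parameter and define $I(b) = \int_{-\infty}^{\infty} 3 e^{- 2 x^{2}} \cos{\left(b x \right)} \, dx$.

Differentiating under the integral sign,
$$I'(b) = \int_{-\infty}^{\infty} - 3 x e^{- 2 x^{2}} \sin{\left(b x \right)} \, dx.$$

Integrate $\int_{-\infty}^{\infty} x \sin(b x)\, e^{- 2 x^{2}}\, dx$ by parts with $u = \sin(b x)$ and $dv = x\, e^{- 2 x^{2}}\, dx$, giving $v = - \frac{e^{- 2 x^{2}}}{4}$. The boundary term vanishes and
$$\int_{-\infty}^{\infty} x \sin(b x)\, e^{- 2 x^{2}}\, dx = \frac{b}{4} \int_{-\infty}^{\infty} \cos(b x)\, e^{- 2 x^{2}}\, dx,$$
so $I'(b) = - \frac{b}{4}\, I(b)$.

This is a separable first-order ODE; solving with the initial condition $I(0) = \int_{-\infty}^{\infty} 3 e^{- 2 x^{2}}\,dx = \frac{3 \sqrt{2} \sqrt{\pi}}{2}$ gives
$$I(b) = \frac{3 \sqrt{2} \sqrt{\pi} e^{- \frac{b^{2}}{8}}}{2}.$$

Setting $b = \frac{5}{6}$:
$$I = \frac{3 \sqrt{2} \sqrt{\pi}}{2 e^{\frac{25}{288}}}.$$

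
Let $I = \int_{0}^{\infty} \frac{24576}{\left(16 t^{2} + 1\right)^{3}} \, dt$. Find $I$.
$1152 \pi$

Begin with the known result
$$J(a) = \int_{0}^{\infty} \frac{6}{a^{2} + t^{2}} \, dt = \frac{3 \pi}{a}.$$

Differentiating under the integral sign with respect to $a$,
$$\frac{dJ}{da} = \int_{0}^{\infty} - \frac{12 a}{\left(a^{2} + t^{2}\right)^{2}} \, dt = - \frac{3 \pi}{a^{2}},$$
so $\int_{0}^{\infty} \frac{6}{\left(a^{2} + t^{2}\right)^{2}} \, dt = \frac{3 \pi}{2 a^{3}}$.

Repeating — each differentiation of $1/(t^2+a^2)^j$ produces $-2ja/(t^2+a^2)^{j+1}$ — and dividing through by $-2ja$ at each step yields, after $2$ differentiations in total,
$$\int_{0}^{\infty} \frac{6}{\left(a^{2} + t^{2}\right)^{3}} \, dt = \frac{9 \pi}{8 a^{5}}.$$

Setting $a = \frac{1}{4}$:
$$I = 1152 \pi.$$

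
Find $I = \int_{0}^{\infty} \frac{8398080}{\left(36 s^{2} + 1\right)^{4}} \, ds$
$218700 \pi$

Recall the elementary integral
$$J(a) = \int_{0}^{\infty} \frac{5}{a^{2} + s^{2}} \, ds = \frac{5 \pi}{2 a}.$$

Differentiating under the integral sign with respect to $a$,
$$\frac{dJ}{da} = \int_{0}^{\infty} - \frac{10 a}{\left(a^{2} + s^{2}\right)^{2}} \, ds = - \frac{5 \pi}{2 a^{2}},$$
so $\int_{0}^{\infty} \frac{5}{\left(a^{2} + s^{2}\right)^{2}} \, ds = \frac{5 \pi}{4 a^{3}}$.

Repeating — each differentiation of $1/(s^2+a^2)^j$ produces $-2ja/(s^2+a^2)^{j+1}$ — and dividing through by $-2ja$ at each step yields, after $3$ differentiations in total,
$$\int_{0}^{\infty} \frac{5}{\left(a^{2} + s^{2}\right)^{4}} \, ds = \frac{25 \pi}{32 a^{7}}.$$

Setting $a = \frac{1}{6}$:
$$I = 218700 \pi.$$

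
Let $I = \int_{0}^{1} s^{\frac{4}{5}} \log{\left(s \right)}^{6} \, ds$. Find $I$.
$\frac{6250000}{531441}$

Consider the simpler parametrised integral
$$J(a) = \int_{0}^{1} s^{a} \, ds = \frac{1}{a + 1}.$$

Differentiating under the integral sign brings down a factor of $\ln s$:
$$\frac{dJ}{da} = \int_{0}^{1} s^{a} \log{\left(s \right)} \, ds = - \frac{1}{\left(a + 1\right)^{2}}.$$

Repeating $6$ times in total — each differentiation brings down another $\ln s$ — gives
$$\frac{d^{6}J}{da^{6}} = \int_{0}^{1} s^{a} \log{\left(s \right)}^{6} \, ds = \frac{720}{\left(a + 1\right)^{7}},$$
and the integrand here is exactly the target integrand, so $I = \frac{720}{\left(a + 1\right)^{7}}$.

Setting $a = \frac{4}{5}$:
$$I = \frac{6250000}{531441}.$$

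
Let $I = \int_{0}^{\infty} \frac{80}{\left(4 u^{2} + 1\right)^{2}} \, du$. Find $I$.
$10 \pi$

Begin with the known result
$$J(a) = \int_{0}^{\infty} \frac{5}{a^{2} + u^{2}} \, du = \frac{5 \pi}{2 a}.$$

Differentiating under the integral sign with respect to $a$,
$$\frac{dJ}{da} = \int_{0}^{\infty} - \frac{10 a}{\left(a^{2} + u^{2}\right)^{2}} \, du = - \frac{5 \pi}{2 a^{2}},$$
so $\int_{0}^{\infty} \frac{5}{\left(a^{2} + u^{2}\right)^{2}} \, du = \frac{5 \pi}{4 a^{3}}$.

Setting $a = \frac{1}{2}$:
$$I = 10 \pi.$$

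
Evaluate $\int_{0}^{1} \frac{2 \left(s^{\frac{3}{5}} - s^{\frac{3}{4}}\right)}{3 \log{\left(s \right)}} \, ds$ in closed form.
$\log{\left(\frac{8 \sqrt[3]{70}}{35} \right)}$

Introduce a parameter $a$ in the exponent: let $I(a) = \int_{0}^{1} \frac{2 \left(- s^{\frac{3}{4}} + s^{a}\right)}{3 \log{\left(s \right)}} \, ds$.

Since $\dfrac{\partial}{\partial a}\,s^{a} = s^{a} \ln s$, the $\ln s$ in the denominator cancels and
$$\frac{dI}{da} = \int_{0}^{1} \frac{2}{3} s^{a} \, ds = \frac{2}{3} \left[\frac{s^{a+1}}{a+1}\right]_0^1 = \frac{2}{3 \left(a + 1\right)}.$$

Integrating with respect to $a$ gives $I(a) = \log{\left(\frac{2 \sqrt[3]{14} \left(a + 1\right)^{\frac{2}{3}}}{7} \right)} + C$.

At $a = \frac{3}{4}$ the integrand is identically $0$, so $I(\frac{3}{4}) = 0$. The closed form gives $0$, hence $C = 0$.

Setting $a = \frac{3}{5}$:
$$I = \log{\left(\frac{8 \sqrt[3]{70}}{35} \right)}.$$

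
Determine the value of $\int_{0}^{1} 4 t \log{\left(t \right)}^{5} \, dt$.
$- \frac{15}{2}$

Consider the simpler parametrised integral
$$J(a) = \int_{0}^{1} 4 t^{a} \, dt = \frac{4}{a + 1}.$$

Differentiating under the integral sign brings down a factor of $\ln t$:
$$\frac{dJ}{da} = \int_{0}^{1} 4 t^{a} \log{\left(t \right)} \, dt = - \frac{4}{\left(a + 1\right)^{2}}.$$

Repeating $5$ times in total — each differentiation brings down another $\ln t$ — gives
$$\frac{d^{5}J}{da^{5}} = \int_{0}^{1} 4 t^{a} \log{\left(t \right)}^{5} \, dt = - \frac{480}{\left(a + 1\right)^{6}},$$
and the integrand here is exactly the target integrand, so $I = - \frac{480}{\left(a + 1\right)^{6}}$.

Setting $a = 1$:
$$I = - \frac{15}{2}.$$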